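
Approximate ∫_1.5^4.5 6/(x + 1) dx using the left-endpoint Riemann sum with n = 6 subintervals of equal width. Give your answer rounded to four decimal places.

Δx = (4.5 − 1.5)/6 = 0.5.
Left endpoints: 1.5, 2, 2.5, 3, 3.5, 4.
f(1.5) = 2.4, f(2) = 2, f(2.5) = 12/7, f(3) = 1.5, f(3.5) = 4/3, f(4) = 1.2.
Sum = Δx · [f(1.5) + f(2) + f(2.5) + ...].
Sum ≈ 5.0738.

5.0738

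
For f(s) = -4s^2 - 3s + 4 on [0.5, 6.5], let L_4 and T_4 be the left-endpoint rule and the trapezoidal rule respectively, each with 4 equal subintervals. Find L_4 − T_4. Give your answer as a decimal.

139.5

L_4 = -274.5.
T_4 = -414.
L_4 − T_4 = 139.5.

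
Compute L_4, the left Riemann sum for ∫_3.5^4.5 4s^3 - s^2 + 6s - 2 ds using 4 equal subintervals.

242.53125

Δs = (4.5 − 3.5)/4 = 0.25.
Left endpoints: 3.5, 3.75, 4, 4.25.
f(3.5) = 178.25, f(3.75) = 217.375, f(4) = 262, f(4.25) = 312.5.
Sum = Δs · [f(3.5) + f(3.75) + f(4) + f(4.25)].
Sum = 242.53125.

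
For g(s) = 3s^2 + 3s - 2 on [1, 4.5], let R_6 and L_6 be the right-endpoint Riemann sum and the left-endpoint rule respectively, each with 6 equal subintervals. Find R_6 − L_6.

R_6 ≈ 132.501736.
L_6 ≈ 92.689236.
R_6 − L_6 = 39.8125.

39.8125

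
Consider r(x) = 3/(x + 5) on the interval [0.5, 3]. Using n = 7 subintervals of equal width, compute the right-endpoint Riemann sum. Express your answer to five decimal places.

Δx = (3 − 0.5)/7 = 5/14.
Right endpoints: 6/7, 17/14, 11/7, 27/14, 16/7, 37/14, 3.
r(6/7) = 21/41, r(17/14) = 14/29, r(11/7) = 21/46, r(27/14) = 42/97, r(16/7) = 7/17, r(37/14) = 42/107, r(3) = 0.375.
Sum = Δx · [r(6/7) + r(17/14) + r(11/7) + ...].
Sum ≈ 1.09420.

1.09420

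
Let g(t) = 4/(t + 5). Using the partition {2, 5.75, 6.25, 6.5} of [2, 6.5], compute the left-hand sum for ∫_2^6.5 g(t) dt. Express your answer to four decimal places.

2.4178

Subinterval widths: 3.75, 0.5, 0.25.
Left endpoints: 2, 5.75, 6.25.
g(2) = 4/7, g(5.75) = 16/43, g(6.25) = 16/45.
Sum = Σ Δt_i · g(t_i).
Sum ≈ 2.4178.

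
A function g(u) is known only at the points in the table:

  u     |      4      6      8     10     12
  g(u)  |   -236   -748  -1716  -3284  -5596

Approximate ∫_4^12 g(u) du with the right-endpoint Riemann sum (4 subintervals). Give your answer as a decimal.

-22688

Δu = 2.
Sum = 2·[(-748) + (-1716) + (-3284) + (-5596)] = -22688.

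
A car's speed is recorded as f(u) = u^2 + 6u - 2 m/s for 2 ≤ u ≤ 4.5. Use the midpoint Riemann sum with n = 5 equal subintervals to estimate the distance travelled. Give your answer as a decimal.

71.40625

Δu = (4.5 − 2)/5 = 0.5.
Midpoints: 2.25, 2.75, 3.25, 3.75, 4.25.
f(2.25) = 16.5625, f(2.75) = 22.0625, f(3.25) = 28.0625, f(3.75) = 34.5625, f(4.25) = 41.5625.
Sum = Δu · [f(2.25) + f(2.75) + f(3.25) + f(3.75) + f(4.25)].
Sum = 71.40625.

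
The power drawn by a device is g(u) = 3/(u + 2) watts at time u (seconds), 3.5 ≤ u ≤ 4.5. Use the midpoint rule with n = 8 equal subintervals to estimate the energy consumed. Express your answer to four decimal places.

Δu = (4.5 − 3.5)/8 = 0.125.
Midpoints: 3.5625, 3.6875, 3.8125, 3.9375, 4.0625, 4.1875, 4.3125, 4.4375.
g(3.5625) = 48/89, g(3.6875) = 48/91, g(3.8125) = 16/31, g(3.9375) = 48/95, g(4.0625) = 48/97, g(4.1875) = 16/33, g(4.3125) = 48/101, g(4.4375) = 48/103.
Sum = Δu · [g(3.5625) + g(3.6875) + g(3.8125) + ...].
Sum ≈ 0.5011.

0.5011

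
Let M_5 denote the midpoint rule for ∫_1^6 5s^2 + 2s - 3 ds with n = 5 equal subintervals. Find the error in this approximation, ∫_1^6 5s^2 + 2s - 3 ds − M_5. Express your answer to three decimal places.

Exact integral: ∫_1^6 f(s) ds ≈ 378.33333.
M_5 = 376.25.
Error ≈ 378.33333 − 376.25 ≈ 2.083.

2.083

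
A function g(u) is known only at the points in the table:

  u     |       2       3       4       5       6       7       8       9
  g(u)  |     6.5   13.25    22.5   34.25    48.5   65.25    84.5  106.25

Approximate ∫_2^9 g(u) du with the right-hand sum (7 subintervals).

374.5

Δu = 1.
Sum = 1·[13.25 + 22.5 + 34.25 + 48.5 + 65.25 + 84.5 + 106.25] = 374.5.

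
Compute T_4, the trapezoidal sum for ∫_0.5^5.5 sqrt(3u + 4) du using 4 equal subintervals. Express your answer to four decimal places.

17.7201

Δu = (5.5 − 0.5)/4 = 1.25.
f(0.5) ≈ 2.3452, f(1.75) ≈ 3.0414, f(3) ≈ 3.6056, f(4.25) ≈ 4.0927, f(5.5) ≈ 4.5277.
T_4 = (Δu/2)·[f(u_0) + 2f(u_1) + 2f(u_2) + 2f(u_3) + f(u_4)].
Sum ≈ 17.7201.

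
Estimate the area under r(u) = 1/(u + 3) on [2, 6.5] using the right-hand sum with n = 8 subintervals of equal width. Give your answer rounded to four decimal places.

Δu = (6.5 − 2)/8 = 0.5625.
Right endpoints: 2.5625, 3.125, 3.6875, 4.25, 4.8125, 5.375, 5.9375, 6.5.
r(2.5625) = 16/89, r(3.125) = 8/49, r(3.6875) = 16/107, r(4.25) = 4/29, r(4.8125) = 0.128, r(5.375) = 8/67, r(5.9375) = 16/143, r(6.5) = 2/19.
Sum = Δu · [r(2.5625) + r(3.125) + r(3.6875) + ...].
Sum ≈ 0.6160.

0.6160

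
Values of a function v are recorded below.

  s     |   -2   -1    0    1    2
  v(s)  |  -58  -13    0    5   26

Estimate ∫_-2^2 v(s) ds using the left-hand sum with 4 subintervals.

-66

Δs = 1.
Sum = 1·[(-58) + (-13) + 0 + 5] = -66.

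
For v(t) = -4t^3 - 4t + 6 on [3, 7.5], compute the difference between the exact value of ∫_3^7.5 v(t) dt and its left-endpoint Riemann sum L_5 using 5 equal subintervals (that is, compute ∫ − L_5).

-680.6025

Exact integral: ∫_3^7.5 v(t) dt = -3150.5625.
L_5 = -2469.96.
Error = -3150.5625 − (-2469.96) = -680.6025.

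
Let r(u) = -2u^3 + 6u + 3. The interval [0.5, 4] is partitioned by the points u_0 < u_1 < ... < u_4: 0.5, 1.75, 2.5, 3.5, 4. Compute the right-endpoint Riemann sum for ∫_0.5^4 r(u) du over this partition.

-118.7109375

Subinterval widths: 1.25, 0.75, 1, 0.5.
Right endpoints: 1.75, 2.5, 3.5, 4.
r(1.75) = 2.78125, r(2.5) = -13.25, r(3.5) = -61.75, r(4) = -101.
Sum = Σ Δu_i · r(u_i).
Sum = -118.7109375.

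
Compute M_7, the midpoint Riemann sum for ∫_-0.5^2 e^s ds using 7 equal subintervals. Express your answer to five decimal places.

6.74661

Δs = (2 − (-0.5))/7 = 5/14.
Midpoints: -9/28, 1/28, 11/28, 0.75, 31/28, 41/28, 51/28.
f(-9/28) ≈ 0.72511, f(1/28) ≈ 1.03636, f(11/28) ≈ 1.48121, f(0.75) ≈ 2.11700, f(31/28) ≈ 3.02570, f(41/28) ≈ 4.32445, f(51/28) ≈ 6.18068.
Sum = Δs · [f(-9/28) + f(1/28) + f(11/28) + ...].
Sum ≈ 6.74661.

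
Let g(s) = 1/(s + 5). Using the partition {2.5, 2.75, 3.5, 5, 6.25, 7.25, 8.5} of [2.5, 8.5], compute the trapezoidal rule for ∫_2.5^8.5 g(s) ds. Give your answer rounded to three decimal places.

Subinterval widths: 0.25, 0.75, 1.5, 1.25, 1, 1.25.
g(2.5) = 2/15, g(2.75) = 4/31, g(3.5) = 2/17, g(5) = 0.1, g(6.25) = 4/45, g(7.25) = 4/49, g(8.5) = 2/27.
On each subinterval the trapezoid contributes (Δs_i/2)·[g(s_{i-1}) + g(s_i)].
Sum ≈ 0.589.

0.589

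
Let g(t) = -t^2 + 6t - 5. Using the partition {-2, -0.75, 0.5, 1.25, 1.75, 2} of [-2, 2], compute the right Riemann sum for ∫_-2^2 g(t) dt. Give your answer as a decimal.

-12.71875

Subinterval widths: 1.25, 1.25, 0.75, 0.5, 0.25.
Right endpoints: -0.75, 0.5, 1.25, 1.75, 2.
g(-0.75) = -10.0625, g(0.5) = -2.25, g(1.25) = 0.9375, g(1.75) = 2.4375, g(2) = 3.
Sum = Σ Δt_i · g(t_i).
Sum = -12.71875.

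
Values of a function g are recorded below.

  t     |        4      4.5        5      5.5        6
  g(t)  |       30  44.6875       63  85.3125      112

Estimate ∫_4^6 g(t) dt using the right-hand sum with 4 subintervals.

Δt = 0.5.
Sum = 0.5·[44.6875 + 63 + 85.3125 + 112] = 152.5.

152.5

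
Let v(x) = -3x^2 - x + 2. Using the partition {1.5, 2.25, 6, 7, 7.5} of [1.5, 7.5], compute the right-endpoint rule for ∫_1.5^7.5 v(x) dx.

-670.703125

Subinterval widths: 0.75, 3.75, 1, 0.5.
Right endpoints: 2.25, 6, 7, 7.5.
v(2.25) = -15.4375, v(6) = -112, v(7) = -152, v(7.5) = -174.25.
Sum = Σ Δx_i · v(x_i).
Sum = -670.703125.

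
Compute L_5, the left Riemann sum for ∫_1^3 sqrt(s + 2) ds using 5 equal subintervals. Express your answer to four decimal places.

Δs = (3 − 1)/5 = 0.4.
Left endpoints: 1, 1.4, 1.8, 2.2, 2.6.
f(1) ≈ 1.7321, f(1.4) ≈ 1.8439, f(1.8) ≈ 1.9494, f(2.2) ≈ 2.0494, f(2.6) ≈ 2.1448.
Sum = Δs · [f(1) + f(1.4) + f(1.8) + f(2.2) + f(2.6)].
Sum ≈ 3.8878.

3.8878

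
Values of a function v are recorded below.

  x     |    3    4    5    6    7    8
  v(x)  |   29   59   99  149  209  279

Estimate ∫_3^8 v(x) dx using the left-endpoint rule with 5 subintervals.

Δx = 1.
Sum = 1·[29 + 59 + 99 + 149 + 209] = 545.

545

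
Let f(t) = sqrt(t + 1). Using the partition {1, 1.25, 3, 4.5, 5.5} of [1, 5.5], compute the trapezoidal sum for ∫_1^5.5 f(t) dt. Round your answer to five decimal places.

9.13304

Subinterval widths: 0.25, 1.75, 1.5, 1.
f(1) ≈ 1.41421, f(1.25) ≈ 1.50000, f(3) ≈ 2.00000, f(4.5) ≈ 2.34521, f(5.5) ≈ 2.54951.
On each subinterval the trapezoid contributes (Δt_i/2)·[f(t_{i-1}) + f(t_i)].
Sum ≈ 9.13304.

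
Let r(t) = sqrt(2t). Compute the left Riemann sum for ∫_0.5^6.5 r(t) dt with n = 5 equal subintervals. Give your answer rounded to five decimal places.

13.64587

Δt = (6.5 − 0.5)/5 = 1.2.
Left endpoints: 0.5, 1.7, 2.9, 4.1, 5.3.
r(0.5) ≈ 1.00000, r(1.7) ≈ 1.84391, r(2.9) ≈ 2.40832, r(4.1) ≈ 2.86356, r(5.3) ≈ 3.25576.
Sum = Δt · [r(0.5) + r(1.7) + r(2.9) + r(4.1) + r(5.3)].
Sum ≈ 13.64587.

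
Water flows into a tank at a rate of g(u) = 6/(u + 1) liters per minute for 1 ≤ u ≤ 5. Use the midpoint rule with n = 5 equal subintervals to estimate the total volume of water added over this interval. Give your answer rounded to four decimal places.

6.5571

Δu = (5 − 1)/5 = 0.8.
Midpoints: 1.4, 2.2, 3, 3.8, 4.6.
g(1.4) = 2.5, g(2.2) = 1.875, g(3) = 1.5, g(3.8) = 1.25, g(4.6) = 15/14.
Sum = Δu · [g(1.4) + g(2.2) + g(3) + g(3.8) + g(4.6)].
Sum ≈ 6.5571.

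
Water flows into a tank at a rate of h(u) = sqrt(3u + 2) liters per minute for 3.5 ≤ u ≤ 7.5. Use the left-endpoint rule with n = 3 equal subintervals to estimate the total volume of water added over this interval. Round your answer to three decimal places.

16.167

Δu = (7.5 − 3.5)/3 = 4/3.
Left endpoints: 3.5, 29/6, 37/6.
h(3.5) ≈ 3.536, h(29/6) ≈ 4.062, h(37/6) ≈ 4.528.
Sum = Δu · [h(3.5) + h(29/6) + h(37/6)].
Sum ≈ 16.167.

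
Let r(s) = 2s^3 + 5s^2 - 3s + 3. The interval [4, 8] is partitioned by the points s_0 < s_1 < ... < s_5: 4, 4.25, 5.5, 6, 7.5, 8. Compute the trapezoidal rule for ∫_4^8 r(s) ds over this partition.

Subinterval widths: 0.25, 1.25, 0.5, 1.5, 0.5.
r(4) = 199, r(4.25) = 234.09375, r(5.5) = 470.5, r(6) = 597, r(7.5) = 1105.5, r(8) = 1323.
On each subinterval the trapezoid contributes (Δs_i/2)·[r(s_{i-1}) + r(s_i)].
Sum = 2645.3828125.

2645.3828125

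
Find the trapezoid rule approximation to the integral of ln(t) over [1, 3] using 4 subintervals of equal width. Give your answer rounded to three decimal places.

1.282

Δt = (3 − 1)/4 = 0.5.
f(1) ≈ 0.000, f(1.5) ≈ 0.405, f(2) ≈ 0.693, f(2.5) ≈ 0.916, f(3) ≈ 1.099.
T_4 = (Δt/2)·[f(t_0) + 2f(t_1) + 2f(t_2) + 2f(t_3) + f(t_4)].
Sum ≈ 1.282.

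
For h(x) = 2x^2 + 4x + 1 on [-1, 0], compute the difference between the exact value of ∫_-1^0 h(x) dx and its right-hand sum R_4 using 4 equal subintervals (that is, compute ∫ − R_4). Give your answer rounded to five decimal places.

-0.27083

Exact integral: ∫_-1^0 h(x) dx ≈ -0.3333333.
R_4 = -0.0625.
Error ≈ -0.3333333 − (-0.0625) ≈ -0.27083.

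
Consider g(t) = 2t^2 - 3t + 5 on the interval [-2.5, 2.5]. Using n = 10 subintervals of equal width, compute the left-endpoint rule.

50

Δt = (2.5 − (-2.5))/10 = 0.5.
Left endpoints: -2.5, -2, -1.5, -1, -0.5, 0, 0.5, 1, 1.5, 2.
g(-2.5) = 25, g(-2) = 19, g(-1.5) = 14, g(-1) = 10, g(-0.5) = 7, g(0) = 5, g(0.5) = 4, g(1) = 4, g(1.5) = 5, g(2) = 7.
Sum = Δt · [g(-2.5) + g(-2) + g(-1.5) + ...].
Sum = 50.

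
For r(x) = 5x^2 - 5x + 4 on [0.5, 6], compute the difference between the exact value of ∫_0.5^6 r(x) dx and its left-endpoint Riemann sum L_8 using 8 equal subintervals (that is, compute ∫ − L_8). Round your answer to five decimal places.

49.82585

Exact integral: ∫_0.5^6 r(x) dx ≈ 292.4166667.
L_8 ≈ 242.5908203.
Error ≈ 292.4166667 − 242.5908203 ≈ 49.82585.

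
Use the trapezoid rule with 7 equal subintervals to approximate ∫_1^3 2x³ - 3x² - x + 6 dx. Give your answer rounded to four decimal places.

22.2449

Δx = (3 − 1)/7 = 2/7.
f(1) = 4, f(9/7) = 1374/343, f(11/7) = 1640/343, f(13/7) = 2266/343, f(15/7) = 3348/343, f(17/7) = 4982/343, f(19/7) = 7264/343, f(3) = 30.
T_7 = (Δx/2)·[f(x_0) + 2f(x_1) + ... + 2f(x_{6}) + f(x_7)].
Sum ≈ 22.2449.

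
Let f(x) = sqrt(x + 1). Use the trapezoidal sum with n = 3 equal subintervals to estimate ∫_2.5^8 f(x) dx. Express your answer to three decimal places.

13.607

Δx = (8 − 2.5)/3 = 11/6.
f(2.5) ≈ 1.871, f(13/3) ≈ 2.309, f(37/6) ≈ 2.677, f(8) ≈ 3.000.
T_3 = (Δx/2)·[f(x_0) + 2f(x_1) + 2f(x_2) + f(x_3)].
Sum ≈ 13.607.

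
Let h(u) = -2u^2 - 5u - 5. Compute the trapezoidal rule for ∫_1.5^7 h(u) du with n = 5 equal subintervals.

-373.01

Δu = (7 − 1.5)/5 = 1.1.
h(1.5) = -17, h(2.6) = -31.52, h(3.7) = -50.88, h(4.8) = -75.08, h(5.9) = -104.12, h(7) = -138.
T_5 = (Δu/2)·[h(u_0) + 2h(u_1) + ... + 2h(u_{4}) + h(u_5)].
Sum = -373.01.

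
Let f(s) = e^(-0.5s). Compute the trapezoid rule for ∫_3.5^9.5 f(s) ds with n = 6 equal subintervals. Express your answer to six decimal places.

0.337096

Δs = (9.5 − 3.5)/6 = 1.
f(3.5) ≈ 0.173774, f(4.5) ≈ 0.105399, f(5.5) ≈ 0.063928, f(6.5) ≈ 0.038774, f(7.5) ≈ 0.023518, f(8.5) ≈ 0.014264, f(9.5) ≈ 0.008652.
T_6 = (Δs/2)·[f(s_0) + 2f(s_1) + ... + 2f(s_{5}) + f(s_6)].
Sum ≈ 0.337096.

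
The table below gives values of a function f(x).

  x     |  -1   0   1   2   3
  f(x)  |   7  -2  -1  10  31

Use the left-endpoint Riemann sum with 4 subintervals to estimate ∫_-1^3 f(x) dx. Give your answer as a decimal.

14

Δx = 1.
Sum = 1·[7 + (-2) + (-1) + 10] = 14.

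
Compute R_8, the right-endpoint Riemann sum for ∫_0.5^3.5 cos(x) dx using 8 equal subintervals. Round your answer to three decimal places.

Δx = (3.5 − 0.5)/8 = 0.375.
Right endpoints: 0.875, 1.25, 1.625, 2, 2.375, 2.75, 3.125, 3.5.
f(0.875) ≈ 0.641, f(1.25) ≈ 0.315, f(1.625) ≈ -0.054, f(2) ≈ -0.416, f(2.375) ≈ -0.720, f(2.75) ≈ -0.924, f(3.125) ≈ -1.000, f(3.5) ≈ -0.936.
Sum = Δx · [f(0.875) + f(1.25) + f(1.625) + ...].
Sum ≈ -1.161.

-1.161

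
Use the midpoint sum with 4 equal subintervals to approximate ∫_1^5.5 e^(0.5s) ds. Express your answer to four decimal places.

Δs = (5.5 − 1)/4 = 1.125.
Midpoints: 1.5625, 2.6875, 3.8125, 4.9375.
f(1.5625) ≈ 2.1842, f(2.6875) ≈ 3.8334, f(3.8125) ≈ 6.7278, f(4.9375) ≈ 11.8077.
Sum = Δs · [f(1.5625) + f(2.6875) + f(3.8125) + f(4.9375)].
Sum ≈ 27.6222.

27.6222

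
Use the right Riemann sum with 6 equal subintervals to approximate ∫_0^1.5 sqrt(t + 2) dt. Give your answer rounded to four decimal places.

2.5363

Δt = (1.5 − 0)/6 = 0.25.
Right endpoints: 0.25, 0.5, 0.75, 1, 1.25, 1.5.
f(0.25) ≈ 1.5000, f(0.5) ≈ 1.5811, f(0.75) ≈ 1.6583, f(1) ≈ 1.7321, f(1.25) ≈ 1.8028, f(1.5) ≈ 1.8708.
Sum = Δt · [f(0.25) + f(0.5) + f(0.75) + ...].
Sum ≈ 2.5363.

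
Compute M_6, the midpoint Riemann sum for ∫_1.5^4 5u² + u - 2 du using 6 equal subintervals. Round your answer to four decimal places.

102.7358

Δu = (4 − 1.5)/6 = 5/12.
Midpoints: 41/24, 2.125, 61/24, 71/24, 3.375, 91/24.
f(41/24) = 8237/576, f(2.125) = 22.703125, f(61/24) = 18917/576, f(71/24) = 25757/576, f(3.375) = 58.328125, f(91/24) = 42437/576.
Sum = Δu · [f(41/24) + f(2.125) + f(61/24) + ...].
Sum ≈ 102.7358.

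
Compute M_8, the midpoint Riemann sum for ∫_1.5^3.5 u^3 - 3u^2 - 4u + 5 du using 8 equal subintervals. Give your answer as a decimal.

Δu = (3.5 − 1.5)/8 = 0.25.
Midpoints: 1.625, 1.875, 2.125, 2.375, 2.625, 2.875, 3.125, 3.375.
f(1.625) = -2627/512, f(1.875) = -3305/512, f(2.125) = -3815/512, f(2.375) = -4109/512, f(2.625) = -4139/512, f(2.875) = -3857/512, f(3.125) = -3215/512, f(3.375) = -2165/512.
Sum = Δu · [f(1.625) + f(1.875) + f(2.125) + ...].
Sum = -13.296875.

-13.296875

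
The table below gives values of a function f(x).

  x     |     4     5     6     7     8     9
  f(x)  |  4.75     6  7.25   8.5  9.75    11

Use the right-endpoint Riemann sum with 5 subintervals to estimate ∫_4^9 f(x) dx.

Δx = 1.
Sum = 1·[6 + 7.25 + 8.5 + 9.75 + 11] = 42.5.

42.5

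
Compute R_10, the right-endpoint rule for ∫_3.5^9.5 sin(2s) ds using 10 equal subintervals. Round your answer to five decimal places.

-0.25510

Δs = (9.5 − 3.5)/10 = 0.6.
Right endpoints: 4.1, 4.7, 5.3, 5.9, 6.5, 7.1, 7.7, 8.3, 8.9, 9.5.
f(4.1) ≈ 0.94073, f(4.7) ≈ 0.02478, f(5.3) ≈ -0.92278, f(5.9) ≈ -0.69353, f(6.5) ≈ 0.42017, f(7.1) ≈ 0.99803, f(7.7) ≈ 0.30312, f(8.3) ≈ -0.77835, f(8.9) ≈ -0.86720, f(9.5) ≈ 0.14988.
Sum = Δs · [f(4.1) + f(4.7) + f(5.3) + ...].
Sum ≈ -0.25510.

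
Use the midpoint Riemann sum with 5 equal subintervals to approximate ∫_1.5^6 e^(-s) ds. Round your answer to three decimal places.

0.213

Δs = (6 − 1.5)/5 = 0.9.
Midpoints: 1.95, 2.85, 3.75, 4.65, 5.55.
f(1.95) ≈ 0.142, f(2.85) ≈ 0.058, f(3.75) ≈ 0.024, f(4.65) ≈ 0.010, f(5.55) ≈ 0.004.
Sum = Δs · [f(1.95) + f(2.85) + f(3.75) + f(4.65) + f(5.55)].
Sum ≈ 0.213.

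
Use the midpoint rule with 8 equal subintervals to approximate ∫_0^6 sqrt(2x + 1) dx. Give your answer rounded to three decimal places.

Δx = (6 − 0)/8 = 0.75.
Midpoints: 0.375, 1.125, 1.875, 2.625, 3.375, 4.125, 4.875, 5.625.
f(0.375) ≈ 1.323, f(1.125) ≈ 1.803, f(1.875) ≈ 2.179, f(2.625) ≈ 2.500, f(3.375) ≈ 2.784, f(4.125) ≈ 3.041, f(4.875) ≈ 3.279, f(5.625) ≈ 3.500.
Sum = Δx · [f(0.375) + f(1.125) + f(1.875) + ...].
Sum ≈ 15.307.

15.307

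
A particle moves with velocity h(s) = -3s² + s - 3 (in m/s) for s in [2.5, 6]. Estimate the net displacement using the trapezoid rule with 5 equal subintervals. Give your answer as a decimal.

-196.8575

Δs = (6 − 2.5)/5 = 0.7.
h(2.5) = -19.25, h(3.2) = -30.52, h(3.9) = -44.73, h(4.6) = -61.88, h(5.3) = -81.97, h(6) = -105.
T_5 = (Δs/2)·[h(s_0) + 2h(s_1) + ... + 2h(s_{4}) + h(s_5)].
Sum = -196.8575.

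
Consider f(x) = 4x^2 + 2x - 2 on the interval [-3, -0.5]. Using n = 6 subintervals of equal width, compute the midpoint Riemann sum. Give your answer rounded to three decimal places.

21.939

Δx = (-0.5 − (-3))/6 = 5/12.
Midpoints: -67/24, -2.375, -47/24, -37/24, -1.125, -17/24.
f(-67/24) = 3397/144, f(-2.375) = 15.8125, f(-47/24) = 1357/144, f(-37/24) = 637/144, f(-1.125) = 0.8125, f(-17/24) = -203/144.
Sum = Δx · [f(-67/24) + f(-2.375) + f(-47/24) + ...].
Sum ≈ 21.939.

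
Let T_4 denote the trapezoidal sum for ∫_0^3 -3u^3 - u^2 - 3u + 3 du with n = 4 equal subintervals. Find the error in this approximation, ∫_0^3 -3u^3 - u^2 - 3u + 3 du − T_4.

4.078125

Exact integral: ∫_0^3 f(u) du = -74.25.
T_4 = -78.328125.
Error = -74.25 − (-78.328125) = 4.078125.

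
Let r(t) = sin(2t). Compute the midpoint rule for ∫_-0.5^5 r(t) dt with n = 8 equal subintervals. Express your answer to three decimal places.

Δt = (5 − (-0.5))/8 = 0.6875.
Midpoints: -0.15625, 0.53125, 1.21875, 1.90625, 2.59375, 3.28125, 3.96875, 4.65625.
r(-0.15625) ≈ -0.307, r(0.53125) ≈ 0.874, r(1.21875) ≈ 0.647, r(1.90625) ≈ -0.622, r(2.59375) ≈ -0.889, r(3.28125) ≈ 0.276, r(3.96875) ≈ 0.997, r(4.65625) ≈ 0.112.
Sum = Δt · [r(-0.15625) + r(0.53125) + r(1.21875) + ...].
Sum ≈ 0.747.

0.747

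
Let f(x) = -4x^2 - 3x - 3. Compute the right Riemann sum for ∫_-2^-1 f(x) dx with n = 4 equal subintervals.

Δx = (-1 − (-2))/4 = 0.25.
Right endpoints: -1.75, -1.5, -1.25, -1.
f(-1.75) = -10, f(-1.5) = -7.5, f(-1.25) = -5.5, f(-1) = -4.
Sum = Δx · [f(-1.75) + f(-1.5) + f(-1.25) + f(-1)].
Sum = -6.75.

-6.75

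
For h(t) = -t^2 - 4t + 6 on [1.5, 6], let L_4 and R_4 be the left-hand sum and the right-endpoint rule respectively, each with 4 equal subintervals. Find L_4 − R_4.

58.21875

L_4 = -83.21484375.
R_4 = -141.43359375.
L_4 − R_4 = 58.21875.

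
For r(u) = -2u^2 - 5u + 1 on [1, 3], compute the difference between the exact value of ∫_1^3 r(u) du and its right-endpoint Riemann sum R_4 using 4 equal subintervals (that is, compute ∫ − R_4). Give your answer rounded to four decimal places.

6.6667

Exact integral: ∫_1^3 r(u) du ≈ -35.333333.
R_4 = -42.
Error ≈ -35.333333 − (-42) ≈ 6.6667.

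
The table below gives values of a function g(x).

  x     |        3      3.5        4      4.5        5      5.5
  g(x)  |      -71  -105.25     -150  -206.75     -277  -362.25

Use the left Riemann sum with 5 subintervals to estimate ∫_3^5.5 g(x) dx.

-405

Δx = 0.5.
Sum = 0.5·[(-71) + (-105.25) + (-150) + (-206.75) + (-277)] = -405.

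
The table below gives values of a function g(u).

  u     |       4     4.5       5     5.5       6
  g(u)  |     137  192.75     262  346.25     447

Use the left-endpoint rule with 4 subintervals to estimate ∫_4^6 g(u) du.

469

Δu = 0.5.
Sum = 0.5·[137 + 192.75 + 262 + 346.25] = 469.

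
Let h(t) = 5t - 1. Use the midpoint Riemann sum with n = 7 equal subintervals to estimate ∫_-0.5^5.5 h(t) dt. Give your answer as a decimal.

69

Δt = (5.5 − (-0.5))/7 = 6/7.
Midpoints: -1/14, 11/14, 23/14, 2.5, 47/14, 59/14, 71/14.
h(-1/14) = -19/14, h(11/14) = 41/14, h(23/14) = 101/14, h(2.5) = 11.5, h(47/14) = 221/14, h(59/14) = 281/14, h(71/14) = 341/14.
Sum = Δt · [h(-1/14) + h(11/14) + h(23/14) + ...].
Sum = 69.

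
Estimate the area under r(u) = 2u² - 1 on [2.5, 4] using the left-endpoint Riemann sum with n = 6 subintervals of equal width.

Δu = (4 − 2.5)/6 = 0.25.
Left endpoints: 2.5, 2.75, 3, 3.25, 3.5, 3.75.
r(2.5) = 11.5, r(2.75) = 14.125, r(3) = 17, r(3.25) = 20.125, r(3.5) = 23.5, r(3.75) = 27.125.
Sum = Δu · [r(2.5) + r(2.75) + r(3) + ...].
Sum = 28.34375.

28.34375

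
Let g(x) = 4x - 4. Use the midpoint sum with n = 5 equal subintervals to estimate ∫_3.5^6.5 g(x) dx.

Δx = (6.5 − 3.5)/5 = 0.6.
Midpoints: 3.8, 4.4, 5, 5.6, 6.2.
g(3.8) = 11.2, g(4.4) = 13.6, g(5) = 16, g(5.6) = 18.4, g(6.2) = 20.8.
Sum = Δx · [g(3.8) + g(4.4) + g(5) + g(5.6) + g(6.2)].
Sum = 48.

48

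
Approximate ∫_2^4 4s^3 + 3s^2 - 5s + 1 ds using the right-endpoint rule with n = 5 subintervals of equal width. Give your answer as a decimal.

320.08

Δs = (4 − 2)/5 = 0.4.
Right endpoints: 2.4, 2.8, 3.2, 3.6, 4.
f(2.4) = 61.576, f(2.8) = 98.328, f(3.2) = 146.792, f(3.6) = 208.504, f(4) = 285.
Sum = Δs · [f(2.4) + f(2.8) + f(3.2) + f(3.6) + f(4)].
Sum = 320.08.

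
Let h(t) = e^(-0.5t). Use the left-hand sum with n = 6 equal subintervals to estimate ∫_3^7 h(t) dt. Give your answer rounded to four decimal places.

0.4537

Δt = (7 − 3)/6 = 2/3.
Left endpoints: 3, 11/3, 13/3, 5, 17/3, 19/3.
h(3) ≈ 0.2231, h(11/3) ≈ 0.1599, h(13/3) ≈ 0.1146, h(5) ≈ 0.0821, h(17/3) ≈ 0.0588, h(19/3) ≈ 0.0421.
Sum = Δt · [h(3) + h(11/3) + h(13/3) + ...].
Sum ≈ 0.4537.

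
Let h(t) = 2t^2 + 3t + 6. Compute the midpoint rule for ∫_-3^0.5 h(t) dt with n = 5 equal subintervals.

Δt = (0.5 − (-3))/5 = 0.7.
Midpoints: -2.65, -1.95, -1.25, -0.55, 0.15.
h(-2.65) = 12.095, h(-1.95) = 7.755, h(-1.25) = 5.375, h(-0.55) = 4.955, h(0.15) = 6.495.
Sum = Δt · [h(-2.65) + h(-1.95) + h(-1.25) + h(-0.55) + h(0.15)].
Sum = 25.6725.

25.6725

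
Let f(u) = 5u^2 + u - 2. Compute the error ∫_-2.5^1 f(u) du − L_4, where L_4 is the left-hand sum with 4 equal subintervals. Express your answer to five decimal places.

Exact integral: ∫_-2.5^1 f(u) du ≈ 18.0833333.
L_4 = 30.26953125.
Error ≈ 18.0833333 − 30.26953125 ≈ -12.18620.

-12.18620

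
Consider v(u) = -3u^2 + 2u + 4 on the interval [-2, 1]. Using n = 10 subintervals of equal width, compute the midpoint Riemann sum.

0.0675

Δu = (1 − (-2))/10 = 0.3.
Midpoints: -1.85, -1.55, -1.25, -0.95, -0.65, -0.35, -0.05, 0.25, 0.55, 0.85.
v(-1.85) = -9.9675, v(-1.55) = -6.3075, v(-1.25) = -3.1875, v(-0.95) = -0.6075, v(-0.65) = 1.4325, v(-0.35) = 2.9325, v(-0.05) = 3.8925, v(0.25) = 4.3125, v(0.55) = 4.1925, v(0.85) = 3.5325.
Sum = Δu · [v(-1.85) + v(-1.55) + v(-1.25) + ...].
Sum = 0.0675.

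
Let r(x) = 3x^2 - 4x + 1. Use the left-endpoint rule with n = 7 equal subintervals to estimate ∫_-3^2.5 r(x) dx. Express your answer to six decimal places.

Δx = (2.5 − (-3))/7 = 11/14.
Left endpoints: -3, -31/14, -10/7, -9/14, 1/7, 13/14, 12/7.
r(-3) = 40, r(-31/14) = 4815/196, r(-10/7) = 629/49, r(-9/14) = 943/196, r(1/7) = 24/49, r(13/14) = -25/196, r(12/7) = 145/49.
Sum = Δx · [r(-3) + r(-31/14) + r(-10/7) + ...].
Sum ≈ 67.206633.

67.206633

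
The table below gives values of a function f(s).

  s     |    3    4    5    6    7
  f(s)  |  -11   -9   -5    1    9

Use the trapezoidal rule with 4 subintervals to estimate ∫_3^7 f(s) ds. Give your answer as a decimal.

-14

Δs = 1.
T_4 = (1/2)·[(-11) + 2·(-9) + 2·(-5) + 2·1 + 9] = -14.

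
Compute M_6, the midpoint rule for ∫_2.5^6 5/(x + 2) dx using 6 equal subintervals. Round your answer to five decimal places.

2.87444

Δx = (6 − 2.5)/6 = 7/12.
Midpoints: 67/24, 3.375, 95/24, 109/24, 5.125, 137/24.
f(67/24) = 24/23, f(3.375) = 40/43, f(95/24) = 120/143, f(109/24) = 120/157, f(5.125) = 40/57, f(137/24) = 24/37.
Sum = Δx · [f(67/24) + f(3.375) + f(95/24) + ...].
Sum ≈ 2.87444.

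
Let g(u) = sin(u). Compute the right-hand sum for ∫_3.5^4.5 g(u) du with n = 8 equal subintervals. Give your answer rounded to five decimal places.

-0.76389

Δu = (4.5 − 3.5)/8 = 0.125.
Right endpoints: 3.625, 3.75, 3.875, 4, 4.125, 4.25, 4.375, 4.5.
g(3.625) ≈ -0.46480, g(3.75) ≈ -0.57156, g(3.875) ≈ -0.66940, g(4) ≈ -0.75680, g(4.125) ≈ -0.83239, g(4.25) ≈ -0.89499, g(4.375) ≈ -0.94362, g(4.5) ≈ -0.97753.
Sum = Δu · [g(3.625) + g(3.75) + g(3.875) + ...].
Sum ≈ -0.76389.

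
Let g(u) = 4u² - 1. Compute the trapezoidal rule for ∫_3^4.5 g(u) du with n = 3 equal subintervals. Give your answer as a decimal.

84.25

Δu = (4.5 − 3)/3 = 0.5.
g(3) = 35, g(3.5) = 48, g(4) = 63, g(4.5) = 80.
T_3 = (Δu/2)·[g(u_0) + 2g(u_1) + 2g(u_2) + g(u_3)].
Sum = 84.25.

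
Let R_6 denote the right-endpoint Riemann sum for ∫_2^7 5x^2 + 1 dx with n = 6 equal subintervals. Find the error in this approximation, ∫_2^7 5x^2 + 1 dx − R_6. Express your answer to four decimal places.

-96.6435

Exact integral: ∫_2^7 f(x) dx ≈ 563.333333.
R_6 ≈ 659.976852.
Error ≈ 563.333333 − 659.976852 ≈ -96.6435.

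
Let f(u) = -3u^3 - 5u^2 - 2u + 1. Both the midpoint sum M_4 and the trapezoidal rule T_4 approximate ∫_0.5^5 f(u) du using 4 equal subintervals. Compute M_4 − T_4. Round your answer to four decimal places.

42.3589

M_4 ≈ -682.958496.
T_4 ≈ -725.317383.
M_4 − T_4 ≈ 42.3589.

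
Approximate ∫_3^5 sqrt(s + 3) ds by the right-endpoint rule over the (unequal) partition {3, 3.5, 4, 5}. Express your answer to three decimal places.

5.426

Subinterval widths: 0.5, 0.5, 1.
Right endpoints: 3.5, 4, 5.
f(3.5) ≈ 2.550, f(4) ≈ 2.646, f(5) ≈ 2.828.
Sum = Σ Δs_i · f(s_i).
Sum ≈ 5.426.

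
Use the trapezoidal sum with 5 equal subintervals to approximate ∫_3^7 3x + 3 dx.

72

Δx = (7 − 3)/5 = 0.8.
f(3) = 12, f(3.8) = 14.4, f(4.6) = 16.8, f(5.4) = 19.2, f(6.2) = 21.6, f(7) = 24.
T_5 = (Δx/2)·[f(x_0) + 2f(x_1) + ... + 2f(x_{4}) + f(x_5)].
Sum = 72.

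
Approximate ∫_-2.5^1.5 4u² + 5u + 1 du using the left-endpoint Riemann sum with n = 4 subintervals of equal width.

20

Δu = (1.5 − (-2.5))/4 = 1.
Left endpoints: -2.5, -1.5, -0.5, 0.5.
f(-2.5) = 13.5, f(-1.5) = 2.5, f(-0.5) = -0.5, f(0.5) = 4.5.
Sum = Δu · [f(-2.5) + f(-1.5) + f(-0.5) + f(0.5)].
Sum = 20.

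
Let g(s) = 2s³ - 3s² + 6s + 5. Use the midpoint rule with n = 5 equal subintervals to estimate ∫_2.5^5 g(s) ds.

251.328125

Δs = (5 − 2.5)/5 = 0.5.
Midpoints: 2.75, 3.25, 3.75, 4.25, 4.75.
g(2.75) = 40.40625, g(3.25) = 61.46875, g(3.75) = 90.78125, g(4.25) = 129.84375, g(4.75) = 180.15625.
Sum = Δs · [g(2.75) + g(3.25) + g(3.75) + g(4.25) + g(4.75)].
Sum = 251.328125.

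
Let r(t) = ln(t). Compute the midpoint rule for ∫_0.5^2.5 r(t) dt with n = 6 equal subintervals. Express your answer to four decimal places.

0.6445

Δt = (2.5 − 0.5)/6 = 1/3.
Midpoints: 2/3, 1, 4/3, 5/3, 2, 7/3.
r(2/3) ≈ -0.4055, r(1) ≈ 0.0000, r(4/3) ≈ 0.2877, r(5/3) ≈ 0.5108, r(2) ≈ 0.6931, r(7/3) ≈ 0.8473.
Sum = Δt · [r(2/3) + r(1) + r(4/3) + ...].
Sum ≈ 0.6445.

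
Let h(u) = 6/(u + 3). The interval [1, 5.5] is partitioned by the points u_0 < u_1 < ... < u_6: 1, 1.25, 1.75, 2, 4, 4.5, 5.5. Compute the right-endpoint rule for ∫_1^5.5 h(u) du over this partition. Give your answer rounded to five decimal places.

4.10469

Subinterval widths: 0.25, 0.5, 0.25, 2, 0.5, 1.
Right endpoints: 1.25, 1.75, 2, 4, 4.5, 5.5.
h(1.25) = 24/17, h(1.75) = 24/19, h(2) = 1.2, h(4) = 6/7, h(4.5) = 0.8, h(5.5) = 12/17.
Sum = Σ Δu_i · h(u_i).
Sum ≈ 4.10469.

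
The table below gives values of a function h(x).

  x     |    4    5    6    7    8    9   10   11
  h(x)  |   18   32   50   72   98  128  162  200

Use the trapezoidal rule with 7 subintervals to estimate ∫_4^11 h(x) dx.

Δx = 1.
T_7 = (1/2)·[18 + 2·32 + 2·50 + 2·72 + 2·98 + 2·128 + 2·162 + 200] = 651.

651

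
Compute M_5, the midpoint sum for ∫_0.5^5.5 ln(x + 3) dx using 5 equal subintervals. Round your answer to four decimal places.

8.8128

Δx = (5.5 − 0.5)/5 = 1.
Midpoints: 1, 2, 3, 4, 5.
f(1) ≈ 1.3863, f(2) ≈ 1.6094, f(3) ≈ 1.7918, f(4) ≈ 1.9459, f(5) ≈ 2.0794.
Sum = Δx · [f(1) + f(2) + f(3) + f(4) + f(5)].
Sum ≈ 8.8128.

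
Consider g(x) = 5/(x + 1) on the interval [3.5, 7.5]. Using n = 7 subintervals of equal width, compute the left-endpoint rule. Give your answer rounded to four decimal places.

Δx = (7.5 − 3.5)/7 = 4/7.
Left endpoints: 3.5, 57/14, 65/14, 73/14, 81/14, 89/14, 97/14.
g(3.5) = 10/9, g(57/14) = 70/71, g(65/14) = 70/79, g(73/14) = 70/87, g(81/14) = 14/19, g(89/14) = 70/103, g(97/14) = 70/111.
Sum = Δx · [g(3.5) + g(57/14) + g(65/14) + ...].
Sum ≈ 3.3342.

3.3342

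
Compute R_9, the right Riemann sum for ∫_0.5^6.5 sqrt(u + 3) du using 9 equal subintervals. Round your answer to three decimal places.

15.555

Δu = (6.5 − 0.5)/9 = 2/3.
Right endpoints: 7/6, 11/6, 2.5, 19/6, 23/6, 4.5, 31/6, 35/6, 6.5.
f(7/6) ≈ 2.041, f(11/6) ≈ 2.198, f(2.5) ≈ 2.345, f(19/6) ≈ 2.483, f(23/6) ≈ 2.614, f(4.5) ≈ 2.739, f(31/6) ≈ 2.858, f(35/6) ≈ 2.972, f(6.5) ≈ 3.082.
Sum = Δu · [f(7/6) + f(11/6) + f(2.5) + ...].
Sum ≈ 15.555.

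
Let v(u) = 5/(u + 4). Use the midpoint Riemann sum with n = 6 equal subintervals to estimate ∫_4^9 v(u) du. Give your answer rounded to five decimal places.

2.42614

Δu = (9 − 4)/6 = 5/6.
Midpoints: 53/12, 5.25, 73/12, 83/12, 7.75, 103/12.
v(53/12) = 60/101, v(5.25) = 20/37, v(73/12) = 60/121, v(83/12) = 60/131, v(7.75) = 20/47, v(103/12) = 60/151.
Sum = Δu · [v(53/12) + v(5.25) + v(73/12) + ...].
Sum ≈ 2.42614.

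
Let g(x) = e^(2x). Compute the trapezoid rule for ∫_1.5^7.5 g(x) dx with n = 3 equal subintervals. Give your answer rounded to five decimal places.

Δx = (7.5 − 1.5)/3 = 2.
g(1.5) ≈ 20.08554, g(3.5) ≈ 1096.63316, g(5.5) ≈ 59874.14172, g(7.5) ≈ 3269017.37247.
T_3 = (Δx/2)·[g(x_0) + 2g(x_1) + 2g(x_2) + g(x_3)].
Sum ≈ 3390979.00776.

3390979.00776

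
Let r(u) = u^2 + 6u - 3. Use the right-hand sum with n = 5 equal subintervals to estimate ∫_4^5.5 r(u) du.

75.885

Δu = (5.5 − 4)/5 = 0.3.
Right endpoints: 4.3, 4.6, 4.9, 5.2, 5.5.
r(4.3) = 41.29, r(4.6) = 45.76, r(4.9) = 50.41, r(5.2) = 55.24, r(5.5) = 60.25.
Sum = Δu · [r(4.3) + r(4.6) + r(4.9) + r(5.2) + r(5.5)].
Sum = 75.885.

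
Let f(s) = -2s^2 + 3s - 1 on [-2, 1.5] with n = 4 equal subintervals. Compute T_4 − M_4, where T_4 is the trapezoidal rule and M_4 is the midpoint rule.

-1.33984375

T_4 = -14.6015625.
M_4 = -13.26171875.
T_4 − M_4 = -1.33984375.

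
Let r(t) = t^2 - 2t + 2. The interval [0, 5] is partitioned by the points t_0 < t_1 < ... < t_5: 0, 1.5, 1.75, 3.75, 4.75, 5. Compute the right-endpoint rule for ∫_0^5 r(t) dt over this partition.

38.703125

Subinterval widths: 1.5, 0.25, 2, 1, 0.25.
Right endpoints: 1.5, 1.75, 3.75, 4.75, 5.
r(1.5) = 1.25, r(1.75) = 1.5625, r(3.75) = 8.5625, r(4.75) = 15.0625, r(5) = 17.
Sum = Σ Δt_i · r(t_i).
Sum = 38.703125.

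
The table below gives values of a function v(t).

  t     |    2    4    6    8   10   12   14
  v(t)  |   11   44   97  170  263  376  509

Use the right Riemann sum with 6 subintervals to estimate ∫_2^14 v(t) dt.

2918

Δt = 2.
Sum = 2·[44 + 97 + 170 + 263 + 376 + 509] = 2918.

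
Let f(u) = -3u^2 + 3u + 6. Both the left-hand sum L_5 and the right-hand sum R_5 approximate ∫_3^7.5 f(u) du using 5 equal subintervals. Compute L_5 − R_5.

L_5 = -241.11.
R_5 = -356.535.
L_5 − R_5 = 115.425.

115.425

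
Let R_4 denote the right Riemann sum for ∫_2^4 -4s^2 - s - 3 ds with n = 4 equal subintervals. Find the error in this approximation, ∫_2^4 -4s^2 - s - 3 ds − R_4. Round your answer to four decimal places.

12.8333

Exact integral: ∫_2^4 f(s) ds ≈ -86.666667.
R_4 = -99.5.
Error ≈ -86.666667 − (-99.5) ≈ 12.8333.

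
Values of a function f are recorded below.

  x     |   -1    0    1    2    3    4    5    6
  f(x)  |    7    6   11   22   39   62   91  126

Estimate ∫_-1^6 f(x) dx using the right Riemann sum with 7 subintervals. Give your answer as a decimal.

Δx = 1.
Sum = 1·[6 + 11 + 22 + 39 + 62 + 91 + 126] = 357.

357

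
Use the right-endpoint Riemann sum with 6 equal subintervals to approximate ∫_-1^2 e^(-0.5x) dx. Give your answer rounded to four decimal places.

2.2548

Δx = (2 − (-1))/6 = 0.5.
Right endpoints: -0.5, 0, 0.5, 1, 1.5, 2.
f(-0.5) ≈ 1.2840, f(0) ≈ 1.0000, f(0.5) ≈ 0.7788, f(1) ≈ 0.6065, f(1.5) ≈ 0.4724, f(2) ≈ 0.3679.
Sum = Δx · [f(-0.5) + f(0) + f(0.5) + ...].
Sum ≈ 2.2548.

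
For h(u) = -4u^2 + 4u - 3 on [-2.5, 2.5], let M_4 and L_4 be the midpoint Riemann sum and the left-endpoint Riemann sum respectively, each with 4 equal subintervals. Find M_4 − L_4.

20.3125

M_4 = -54.0625.
L_4 = -74.375.
M_4 − L_4 = 20.3125.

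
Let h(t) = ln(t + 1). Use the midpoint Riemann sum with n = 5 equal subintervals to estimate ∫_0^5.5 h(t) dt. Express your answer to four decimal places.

Δt = (5.5 − 0)/5 = 1.1.
Midpoints: 0.55, 1.65, 2.75, 3.85, 4.95.
h(0.55) ≈ 0.4383, h(1.65) ≈ 0.9746, h(2.75) ≈ 1.3218, h(3.85) ≈ 1.5790, h(4.95) ≈ 1.7834.
Sum = Δt · [h(0.55) + h(1.65) + h(2.75) + h(3.85) + h(4.95)].
Sum ≈ 6.7066.

6.7066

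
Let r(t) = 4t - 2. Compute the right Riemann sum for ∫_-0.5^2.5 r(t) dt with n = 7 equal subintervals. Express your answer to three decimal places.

Δt = (2.5 − (-0.5))/7 = 3/7.
Right endpoints: -1/14, 5/14, 11/14, 17/14, 23/14, 29/14, 2.5.
r(-1/14) = -16/7, r(5/14) = -4/7, r(11/14) = 8/7, r(17/14) = 20/7, r(23/14) = 32/7, r(29/14) = 44/7, r(2.5) = 8.
Sum = Δt · [r(-1/14) + r(5/14) + r(11/14) + ...].
Sum ≈ 8.571.

8.571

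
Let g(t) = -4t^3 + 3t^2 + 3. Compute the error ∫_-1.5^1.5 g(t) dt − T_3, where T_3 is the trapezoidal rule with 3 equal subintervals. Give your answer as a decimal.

Exact integral: ∫_-1.5^1.5 g(t) dt = 15.75.
T_3 = 17.25.
Error = 15.75 − 17.25 = -1.5.

-1.5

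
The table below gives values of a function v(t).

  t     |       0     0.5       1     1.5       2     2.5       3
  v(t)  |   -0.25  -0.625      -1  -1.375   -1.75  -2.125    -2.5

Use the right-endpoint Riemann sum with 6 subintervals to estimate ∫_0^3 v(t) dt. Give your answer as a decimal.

Δt = 0.5.
Sum = 0.5·[(-0.625) + (-1) + (-1.375) + (-1.75) + (-2.125) + (-2.5)] = -4.6875.

-4.6875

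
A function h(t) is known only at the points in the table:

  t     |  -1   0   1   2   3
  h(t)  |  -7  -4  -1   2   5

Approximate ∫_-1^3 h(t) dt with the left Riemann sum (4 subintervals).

Δt = 1.
Sum = 1·[(-7) + (-4) + (-1) + 2] = -10.

-10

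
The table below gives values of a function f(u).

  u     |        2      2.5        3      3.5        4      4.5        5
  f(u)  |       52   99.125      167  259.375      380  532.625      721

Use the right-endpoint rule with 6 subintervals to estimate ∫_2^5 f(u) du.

1079.5625

Δu = 0.5.
Sum = 0.5·[99.125 + 167 + 259.375 + 380 + 532.625 + 721] = 1079.5625.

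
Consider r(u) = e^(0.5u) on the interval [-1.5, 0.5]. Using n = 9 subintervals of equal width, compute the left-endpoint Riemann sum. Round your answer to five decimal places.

Δu = (0.5 − (-1.5))/9 = 2/9.
Left endpoints: -1.5, -23/18, -19/18, -5/6, -11/18, -7/18, -1/6, 1/18, 5/18.
r(-1.5) ≈ 0.47237, r(-23/18) ≈ 0.52788, r(-19/18) ≈ 0.58991, r(-5/6) ≈ 0.65924, r(-11/18) ≈ 0.73671, r(-7/18) ≈ 0.82329, r(-1/6) ≈ 0.92004, r(1/18) ≈ 1.02817, r(5/18) ≈ 1.14900.
Sum = Δu · [r(-1.5) + r(-23/18) + r(-19/18) + ...].
Sum ≈ 1.53480.

1.53480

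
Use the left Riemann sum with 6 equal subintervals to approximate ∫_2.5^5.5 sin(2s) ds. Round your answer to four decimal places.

Δs = (5.5 − 2.5)/6 = 0.5.
Left endpoints: 2.5, 3, 3.5, 4, 4.5, 5.
f(2.5) ≈ -0.9589, f(3) ≈ -0.2794, f(3.5) ≈ 0.6570, f(4) ≈ 0.9894, f(4.5) ≈ 0.4121, f(5) ≈ -0.5440.
Sum = Δs · [f(2.5) + f(3) + f(3.5) + ...].
Sum ≈ 0.1381.

0.1381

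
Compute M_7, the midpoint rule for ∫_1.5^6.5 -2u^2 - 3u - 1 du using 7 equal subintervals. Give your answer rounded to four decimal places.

-245.4082

Δu = (6.5 − 1.5)/7 = 5/7.
Midpoints: 13/7, 18/7, 23/7, 4, 33/7, 38/7, 43/7.
f(13/7) = -660/49, f(18/7) = -1075/49, f(23/7) = -1590/49, f(4) = -45, f(33/7) = -2920/49, f(38/7) = -3735/49, f(43/7) = -4650/49.
Sum = Δu · [f(13/7) + f(18/7) + f(23/7) + ...].
Sum ≈ -245.4082.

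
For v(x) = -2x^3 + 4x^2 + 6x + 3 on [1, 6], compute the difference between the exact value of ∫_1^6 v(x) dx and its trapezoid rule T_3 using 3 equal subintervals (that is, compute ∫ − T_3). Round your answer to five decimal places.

Exact integral: ∫_1^6 v(x) dx ≈ -240.8333333.
T_3 ≈ -280.1851852.
Error ≈ -240.8333333 − (-280.1851852) ≈ 39.35185.

39.35185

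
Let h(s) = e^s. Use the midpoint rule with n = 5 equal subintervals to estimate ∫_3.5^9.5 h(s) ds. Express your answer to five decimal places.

12559.36831

Δs = (9.5 − 3.5)/5 = 1.2.
Midpoints: 4.1, 5.3, 6.5, 7.7, 8.9.
h(4.1) ≈ 60.34029, h(5.3) ≈ 200.33681, h(6.5) ≈ 665.14163, h(7.7) ≈ 2208.34799, h(8.9) ≈ 7331.97354.
Sum = Δs · [h(4.1) + h(5.3) + h(6.5) + h(7.7) + h(8.9)].
Sum ≈ 12559.36831.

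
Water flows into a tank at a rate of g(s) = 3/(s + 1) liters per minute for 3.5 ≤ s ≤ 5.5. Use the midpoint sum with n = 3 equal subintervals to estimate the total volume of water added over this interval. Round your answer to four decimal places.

Δs = (5.5 − 3.5)/3 = 2/3.
Midpoints: 23/6, 4.5, 31/6.
g(23/6) = 18/29, g(4.5) = 6/11, g(31/6) = 18/37.
Sum = Δs · [g(23/6) + g(4.5) + g(31/6)].
Sum ≈ 1.1018.

1.1018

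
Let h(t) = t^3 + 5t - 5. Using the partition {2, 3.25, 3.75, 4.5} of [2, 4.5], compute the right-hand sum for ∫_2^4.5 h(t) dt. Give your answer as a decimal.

171.68359375

Subinterval widths: 1.25, 0.5, 0.75.
Right endpoints: 3.25, 3.75, 4.5.
h(3.25) = 45.578125, h(3.75) = 66.484375, h(4.5) = 108.625.
Sum = Σ Δt_i · h(t_i).
Sum = 171.68359375.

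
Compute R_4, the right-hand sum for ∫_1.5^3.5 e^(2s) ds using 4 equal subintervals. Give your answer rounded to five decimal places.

Δs = (3.5 − 1.5)/4 = 0.5.
Right endpoints: 2, 2.5, 3, 3.5.
f(2) ≈ 54.59815, f(2.5) ≈ 148.41316, f(3) ≈ 403.42879, f(3.5) ≈ 1096.63316.
Sum = Δs · [f(2) + f(2.5) + f(3) + f(3.5)].
Sum ≈ 851.53663.

851.53663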